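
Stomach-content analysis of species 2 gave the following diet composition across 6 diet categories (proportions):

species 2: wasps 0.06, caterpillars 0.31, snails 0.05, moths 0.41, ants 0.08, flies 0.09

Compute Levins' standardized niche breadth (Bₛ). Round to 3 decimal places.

Σpᵢ² = 0.06² + 0.31² + 0.05² + 0.41² + 0.08² + 0.09² = 0.0036 + 0.0961 + 0.0025 + 0.1681 + 0.0064 + 0.0081 = 0.2848
B = 1 / 0.2848 = 3.51124
Bₛ = (B − 1)/(n − 1) = (3.51124 − 1)/(6 − 1) = 2.51124/5 = 0.50225

0.502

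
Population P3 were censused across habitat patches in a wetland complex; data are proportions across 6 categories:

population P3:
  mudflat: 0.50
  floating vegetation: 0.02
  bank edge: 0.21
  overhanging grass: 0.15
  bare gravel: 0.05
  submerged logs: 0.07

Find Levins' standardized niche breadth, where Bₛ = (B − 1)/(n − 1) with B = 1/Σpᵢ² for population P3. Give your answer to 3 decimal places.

0.417

Σpᵢ² = 0.50² + 0.02² + 0.21² + 0.15² + 0.05² + 0.07² = 0.2500 + 0.0004 + 0.0441 + 0.0225 + 0.0025 + 0.0049 = 0.3244
B = 1 / 0.3244 = 3.08261
Bₛ = (B − 1)/(n − 1) = (3.08261 − 1)/(6 − 1) = 2.08261/5 = 0.41652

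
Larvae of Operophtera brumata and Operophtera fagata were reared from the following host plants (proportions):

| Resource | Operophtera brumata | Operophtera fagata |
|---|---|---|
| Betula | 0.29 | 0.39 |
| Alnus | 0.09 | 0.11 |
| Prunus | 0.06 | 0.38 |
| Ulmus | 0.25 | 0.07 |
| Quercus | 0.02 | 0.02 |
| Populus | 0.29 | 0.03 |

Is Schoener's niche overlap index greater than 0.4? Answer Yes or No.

Σ|p₁ᵢ − p₂ᵢ| = 0.10 + 0.02 + 0.32 + 0.18 + 0.00 + 0.26 = 0.88
D = 1 − ½ × 0.88 = 1 − 0.440 = 0.5600
D = 0.5600 > 0.4 → Yes.

Yes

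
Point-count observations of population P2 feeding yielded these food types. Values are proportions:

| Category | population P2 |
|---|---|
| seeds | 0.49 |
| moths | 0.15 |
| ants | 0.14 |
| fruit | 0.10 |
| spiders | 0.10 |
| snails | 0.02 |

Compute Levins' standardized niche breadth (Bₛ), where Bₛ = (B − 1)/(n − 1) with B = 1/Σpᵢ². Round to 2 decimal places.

Σpᵢ² = 0.49² + 0.15² + 0.14² + 0.10² + 0.10² + 0.02² = 0.2401 + 0.0225 + 0.0196 + 0.0100 + 0.0100 + 0.0004 = 0.3026
B = 1 / 0.3026 = 3.3047
Bₛ = (B − 1)/(n − 1) = (3.3047 − 1)/(6 − 1) = 2.3047/5 = 0.4609

0.46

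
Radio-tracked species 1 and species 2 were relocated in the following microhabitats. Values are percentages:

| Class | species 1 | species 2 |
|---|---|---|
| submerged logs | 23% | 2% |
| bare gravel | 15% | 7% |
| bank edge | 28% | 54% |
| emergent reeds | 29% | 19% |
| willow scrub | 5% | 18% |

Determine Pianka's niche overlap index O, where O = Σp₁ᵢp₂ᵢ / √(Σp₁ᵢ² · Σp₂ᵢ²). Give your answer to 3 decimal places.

Convert percentages to proportions (divide by 100).
Σ p₁ᵢp₂ᵢ = 0.0046 + 0.0105 + 0.1512 + 0.0551 + 0.0090 = 0.2304
Σp_1ᵢ² = 0.23² + 0.15² + 0.28² + 0.29² + 0.05² = 0.0529 + 0.0225 + 0.0784 + 0.0841 + 0.0025 = 0.2404
Σp_2ᵢ² = 0.02² + 0.07² + 0.54² + 0.19² + 0.18² = 0.0004 + 0.0049 + 0.2916 + 0.0361 + 0.0324 = 0.3654
O = 0.2304 / √(0.2404 × 0.3654) = 0.2304 / 0.296382 = 0.77738

0.777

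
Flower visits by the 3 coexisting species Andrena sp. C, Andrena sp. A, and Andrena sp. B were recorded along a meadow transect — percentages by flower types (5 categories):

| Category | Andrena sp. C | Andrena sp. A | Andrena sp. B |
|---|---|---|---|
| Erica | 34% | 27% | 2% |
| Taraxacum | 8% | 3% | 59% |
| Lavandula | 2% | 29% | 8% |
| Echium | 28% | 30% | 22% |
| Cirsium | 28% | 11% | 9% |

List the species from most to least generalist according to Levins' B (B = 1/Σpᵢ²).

Andrena sp. A > Andrena sp. C > Andrena sp. B

Convert percentages to proportions (divide by 100).
Σp_Cᵢ² = 0.34² + 0.08² + 0.02² + 0.28² + 0.28² = 0.1156 + 0.0064 + 0.0004 + 0.0784 + 0.0784 = 0.2792
B_C = 1 / 0.2792 = 3.5817
Σp_Aᵢ² = 0.27² + 0.03² + 0.29² + 0.30² + 0.11² = 0.0729 + 0.0009 + 0.0841 + 0.0900 + 0.0121 = 0.2600
B_A = 1 / 0.2600 = 3.8462
Σp_Bᵢ² = 0.02² + 0.59² + 0.08² + 0.22² + 0.09² = 0.0004 + 0.3481 + 0.0064 + 0.0484 + 0.0081 = 0.4114
B_B = 1 / 0.4114 = 2.4307
Ranking by B (broadest → narrowest): Andrena sp. A (3.85) > Andrena sp. C (3.58) > Andrena sp. B (2.43)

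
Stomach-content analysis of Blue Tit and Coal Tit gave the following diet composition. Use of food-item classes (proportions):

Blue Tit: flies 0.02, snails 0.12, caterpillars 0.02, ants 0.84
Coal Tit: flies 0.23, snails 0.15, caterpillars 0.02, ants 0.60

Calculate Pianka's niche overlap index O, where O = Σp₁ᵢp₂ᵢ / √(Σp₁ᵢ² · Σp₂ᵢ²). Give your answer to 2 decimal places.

Σ p₁ᵢp₂ᵢ = 0.0046 + 0.0180 + 0.0004 + 0.5040 = 0.5270
Σp_1ᵢ² = 0.02² + 0.12² + 0.02² + 0.84² = 0.0004 + 0.0144 + 0.0004 + 0.7056 = 0.7208
Σp_2ᵢ² = 0.23² + 0.15² + 0.02² + 0.60² = 0.0529 + 0.0225 + 0.0004 + 0.3600 = 0.4358
O = 0.5270 / √(0.7208 × 0.4358) = 0.5270 / 0.56047 = 0.9403

0.94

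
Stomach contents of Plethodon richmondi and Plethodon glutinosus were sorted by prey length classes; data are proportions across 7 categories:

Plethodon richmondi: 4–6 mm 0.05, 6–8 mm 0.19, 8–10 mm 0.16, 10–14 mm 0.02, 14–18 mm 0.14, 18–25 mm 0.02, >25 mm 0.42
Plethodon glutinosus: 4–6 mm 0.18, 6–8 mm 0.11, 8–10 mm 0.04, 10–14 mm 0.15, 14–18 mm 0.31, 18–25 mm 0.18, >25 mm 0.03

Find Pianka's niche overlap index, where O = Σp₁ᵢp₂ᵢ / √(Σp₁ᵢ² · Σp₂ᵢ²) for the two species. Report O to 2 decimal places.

0.44

Σ p₁ᵢp₂ᵢ = 0.0090 + 0.0209 + 0.0064 + 0.0030 + 0.0434 + 0.0036 + 0.0126 = 0.0989
Σp_1ᵢ² = 0.05² + 0.19² + 0.16² + 0.02² + 0.14² + 0.02² + 0.42² = 0.0025 + 0.0361 + 0.0256 + 0.0004 + 0.0196 + 0.0004 + 0.1764 = 0.2610
Σp_2ᵢ² = 0.18² + 0.11² + 0.04² + 0.15² + 0.31² + 0.18² + 0.03² = 0.0324 + 0.0121 + 0.0016 + 0.0225 + 0.0961 + 0.0324 + 0.0009 = 0.1980
O = 0.0989 / √(0.2610 × 0.1980) = 0.0989 / 0.22733 = 0.4351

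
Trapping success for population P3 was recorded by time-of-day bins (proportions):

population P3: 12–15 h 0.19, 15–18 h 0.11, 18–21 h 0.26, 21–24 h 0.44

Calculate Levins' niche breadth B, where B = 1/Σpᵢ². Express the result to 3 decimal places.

Σpᵢ² = 0.19² + 0.11² + 0.26² + 0.44² = 0.0361 + 0.0121 + 0.0676 + 0.1936 = 0.3094
B = 1 / 0.3094 = 3.23206

3.232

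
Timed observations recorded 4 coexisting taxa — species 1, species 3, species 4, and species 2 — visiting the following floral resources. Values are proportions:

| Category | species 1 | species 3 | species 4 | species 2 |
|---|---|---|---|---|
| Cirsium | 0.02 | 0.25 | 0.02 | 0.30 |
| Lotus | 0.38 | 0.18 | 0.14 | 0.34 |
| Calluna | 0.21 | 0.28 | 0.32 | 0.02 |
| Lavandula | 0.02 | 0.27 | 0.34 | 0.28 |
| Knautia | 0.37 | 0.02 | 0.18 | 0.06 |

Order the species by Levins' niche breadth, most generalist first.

species 3 > species 4 > species 2 > species 1

Σp_1ᵢ² = 0.02² + 0.38² + 0.21² + 0.02² + 0.37² = 0.0004 + 0.1444 + 0.0441 + 0.0004 + 0.1369 = 0.3262
B_1 = 1 / 0.3262 = 3.0656
Σp_3ᵢ² = 0.25² + 0.18² + 0.28² + 0.27² + 0.02² = 0.0625 + 0.0324 + 0.0784 + 0.0729 + 0.0004 = 0.2466
B_3 = 1 / 0.2466 = 4.0552
Σp_4ᵢ² = 0.02² + 0.14² + 0.32² + 0.34² + 0.18² = 0.0004 + 0.0196 + 0.1024 + 0.1156 + 0.0324 = 0.2704
B_4 = 1 / 0.2704 = 3.6982
Σp_2ᵢ² = 0.30² + 0.34² + 0.02² + 0.28² + 0.06² = 0.0900 + 0.1156 + 0.0004 + 0.0784 + 0.0036 = 0.2880
B_2 = 1 / 0.2880 = 3.4722
Ranking by B (broadest → narrowest): species 3 (4.06) > species 4 (3.70) > species 2 (3.47) > species 1 (3.07)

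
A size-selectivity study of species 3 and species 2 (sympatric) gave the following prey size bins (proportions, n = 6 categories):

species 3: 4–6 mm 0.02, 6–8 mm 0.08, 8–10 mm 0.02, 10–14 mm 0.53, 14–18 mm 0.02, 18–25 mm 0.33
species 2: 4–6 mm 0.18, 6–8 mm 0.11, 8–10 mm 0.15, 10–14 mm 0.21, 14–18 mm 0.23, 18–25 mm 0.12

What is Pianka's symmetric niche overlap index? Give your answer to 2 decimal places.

0.64

Σ p₁ᵢp₂ᵢ = 0.0036 + 0.0088 + 0.0030 + 0.1113 + 0.0046 + 0.0396 = 0.1709
Σp_1ᵢ² = 0.02² + 0.08² + 0.02² + 0.53² + 0.02² + 0.33² = 0.0004 + 0.0064 + 0.0004 + 0.2809 + 0.0004 + 0.1089 = 0.3974
Σp_2ᵢ² = 0.18² + 0.11² + 0.15² + 0.21² + 0.23² + 0.12² = 0.0324 + 0.0121 + 0.0225 + 0.0441 + 0.0529 + 0.0144 = 0.1784
O = 0.1709 / √(0.3974 × 0.1784) = 0.1709 / 0.26626 = 0.6419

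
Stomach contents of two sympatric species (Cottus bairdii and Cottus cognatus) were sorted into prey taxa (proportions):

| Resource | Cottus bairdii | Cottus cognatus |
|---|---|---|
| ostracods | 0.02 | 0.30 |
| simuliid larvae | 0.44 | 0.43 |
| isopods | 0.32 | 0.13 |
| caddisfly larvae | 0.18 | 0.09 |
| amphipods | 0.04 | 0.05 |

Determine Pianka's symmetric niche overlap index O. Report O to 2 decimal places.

Σ p₁ᵢp₂ᵢ = 0.0060 + 0.1892 + 0.0416 + 0.0162 + 0.0020 = 0.2550
Σp_1ᵢ² = 0.02² + 0.44² + 0.32² + 0.18² + 0.04² = 0.0004 + 0.1936 + 0.1024 + 0.0324 + 0.0016 = 0.3304
Σp_2ᵢ² = 0.30² + 0.43² + 0.13² + 0.09² + 0.05² = 0.0900 + 0.1849 + 0.0169 + 0.0081 + 0.0025 = 0.3024
O = 0.2550 / √(0.3304 × 0.3024) = 0.2550 / 0.31609 = 0.8067

0.81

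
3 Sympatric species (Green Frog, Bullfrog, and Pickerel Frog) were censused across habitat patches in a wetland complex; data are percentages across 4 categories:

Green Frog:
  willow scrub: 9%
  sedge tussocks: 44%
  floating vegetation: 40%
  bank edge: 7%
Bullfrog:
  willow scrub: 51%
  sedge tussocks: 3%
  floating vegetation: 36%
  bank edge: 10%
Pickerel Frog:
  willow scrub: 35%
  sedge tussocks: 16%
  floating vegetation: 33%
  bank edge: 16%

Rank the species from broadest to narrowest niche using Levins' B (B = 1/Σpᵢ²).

Convert percentages to proportions (divide by 100).
Σp_Greeᵢ² = 0.09² + 0.44² + 0.40² + 0.07² = 0.0081 + 0.1936 + 0.1600 + 0.0049 = 0.3666
B_Gree = 1 / 0.3666 = 2.7278
Σp_Bullᵢ² = 0.51² + 0.03² + 0.36² + 0.10² = 0.2601 + 0.0009 + 0.1296 + 0.0100 = 0.4006
B_Bull = 1 / 0.4006 = 2.4963
Σp_Pickᵢ² = 0.35² + 0.16² + 0.33² + 0.16² = 0.1225 + 0.0256 + 0.1089 + 0.0256 = 0.2826
B_Pick = 1 / 0.2826 = 3.5386
Ranking by B (broadest → narrowest): Pickerel Frog (3.54) > Green Frog (2.73) > Bullfrog (2.50)

Pickerel Frog > Green Frog > Bullfrog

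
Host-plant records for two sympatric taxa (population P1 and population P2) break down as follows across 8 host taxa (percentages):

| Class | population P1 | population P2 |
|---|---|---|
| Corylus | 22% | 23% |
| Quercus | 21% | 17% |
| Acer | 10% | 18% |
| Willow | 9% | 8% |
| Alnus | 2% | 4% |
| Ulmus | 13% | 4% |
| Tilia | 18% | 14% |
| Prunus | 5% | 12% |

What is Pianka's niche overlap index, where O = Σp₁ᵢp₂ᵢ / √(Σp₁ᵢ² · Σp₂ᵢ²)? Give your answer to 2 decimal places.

0.93

Convert percentages to proportions (divide by 100).
Σ p₁ᵢp₂ᵢ = 0.0506 + 0.0357 + 0.0180 + 0.0072 + 0.0008 + 0.0052 + 0.0252 + 0.0060 = 0.1487
Σp_1ᵢ² = 0.22² + 0.21² + 0.10² + 0.09² + 0.02² + 0.13² + 0.18² + 0.05² = 0.0484 + 0.0441 + 0.0100 + 0.0081 + 0.0004 + 0.0169 + 0.0324 + 0.0025 = 0.1628
Σp_2ᵢ² = 0.23² + 0.17² + 0.18² + 0.08² + 0.04² + 0.04² + 0.14² + 0.12² = 0.0529 + 0.0289 + 0.0324 + 0.0064 + 0.0016 + 0.0016 + 0.0196 + 0.0144 = 0.1578
O = 0.1487 / √(0.1628 × 0.1578) = 0.1487 / 0.16028 = 0.9278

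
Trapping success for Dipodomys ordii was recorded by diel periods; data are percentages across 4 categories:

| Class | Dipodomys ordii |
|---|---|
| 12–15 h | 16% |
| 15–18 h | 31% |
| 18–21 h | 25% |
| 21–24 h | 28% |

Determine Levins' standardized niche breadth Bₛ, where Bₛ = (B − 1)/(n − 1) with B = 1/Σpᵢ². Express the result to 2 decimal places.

0.94

Convert percentages to proportions (divide by 100).
Σpᵢ² = 0.16² + 0.31² + 0.25² + 0.28² = 0.0256 + 0.0961 + 0.0625 + 0.0784 = 0.2626
B = 1 / 0.2626 = 3.8081
Bₛ = (B − 1)/(n − 1) = (3.8081 − 1)/(4 − 1) = 2.8081/3 = 0.9360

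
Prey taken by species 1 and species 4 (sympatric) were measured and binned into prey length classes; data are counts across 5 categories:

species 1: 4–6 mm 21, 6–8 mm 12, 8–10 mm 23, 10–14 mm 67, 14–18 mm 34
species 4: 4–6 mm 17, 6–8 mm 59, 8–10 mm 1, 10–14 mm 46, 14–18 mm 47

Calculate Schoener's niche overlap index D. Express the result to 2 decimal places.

Proportions for species 1 (n=157): 21/157=0.1338, 12/157=0.0764, 23/157=0.1465, 67/157=0.4268, 34/157=0.2166
Proportions for species 4 (n=170): 17/170=0.1000, 59/170=0.3471, 1/170=0.0059, 46/170=0.2706, 47/170=0.2765
Σ|p₁ᵢ − p₂ᵢ| = 0.0338 + 0.2707 + 0.1406 + 0.1562 + 0.0599 = 0.6612
D = 1 − ½ × 0.6612 = 1 − 0.33060 = 0.66940

0.67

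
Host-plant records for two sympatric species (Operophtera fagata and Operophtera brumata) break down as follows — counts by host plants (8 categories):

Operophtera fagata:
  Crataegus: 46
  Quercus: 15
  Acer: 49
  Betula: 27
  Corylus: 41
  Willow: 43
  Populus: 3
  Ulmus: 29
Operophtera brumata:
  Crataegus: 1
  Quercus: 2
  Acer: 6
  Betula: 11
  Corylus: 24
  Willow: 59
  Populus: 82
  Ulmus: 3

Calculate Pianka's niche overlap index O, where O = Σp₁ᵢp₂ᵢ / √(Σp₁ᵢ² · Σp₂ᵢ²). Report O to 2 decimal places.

Proportions for Operophtera fagata (n=253): 46/253=0.1818, 15/253=0.0593, 49/253=0.1937, 27/253=0.1067, 41/253=0.1621, 43/253=0.1700, 3/253=0.0119, 29/253=0.1146
Proportions for Operophtera brumata (n=188): 1/188=0.0053, 2/188=0.0106, 6/188=0.0319, 11/188=0.0585, 24/188=0.1277, 59/188=0.3138, 82/188=0.4362, 3/188=0.0160
Σ p₁ᵢp₂ᵢ = 0.000964 + 0.000629 + 0.006179 + 0.006242 + 0.020700 + 0.053346 + 0.005191 + 0.001834 = 0.095085
Σp_1ᵢ² = 0.1818² + 0.0593² + 0.1937² + 0.1067² + 0.1621² + 0.1700² + 0.0119² + 0.1146² = 0.033051 + 0.003516 + 0.037520 + 0.011385 + 0.026276 + 0.028900 + 0.000142 + 0.013133 = 0.153923
Σp_2ᵢ² = 0.0053² + 0.0106² + 0.0319² + 0.0585² + 0.1277² + 0.3138² + 0.4362² + 0.0160² = 0.000028 + 0.000112 + 0.001018 + 0.003422 + 0.016307 + 0.098470 + 0.190270 + 0.000256 = 0.309883
O = 0.095085 / √(0.153923 × 0.309883) = 0.095085 / 0.2183990 = 0.4354

0.44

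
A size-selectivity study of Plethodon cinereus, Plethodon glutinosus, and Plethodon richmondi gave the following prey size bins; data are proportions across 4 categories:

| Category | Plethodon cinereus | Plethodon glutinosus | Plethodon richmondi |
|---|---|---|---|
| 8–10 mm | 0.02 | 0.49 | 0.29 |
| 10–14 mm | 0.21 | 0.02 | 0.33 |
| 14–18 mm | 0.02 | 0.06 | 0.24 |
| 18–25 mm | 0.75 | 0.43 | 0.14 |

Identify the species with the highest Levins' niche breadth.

Plethodon richmondi

Σp_cineᵢ² = 0.02² + 0.21² + 0.02² + 0.75² = 0.0004 + 0.0441 + 0.0004 + 0.5625 = 0.6074
B_cine = 1 / 0.6074 = 1.6464
Σp_glutᵢ² = 0.49² + 0.02² + 0.06² + 0.43² = 0.2401 + 0.0004 + 0.0036 + 0.1849 = 0.4290
B_glut = 1 / 0.4290 = 2.3310
Σp_richᵢ² = 0.29² + 0.33² + 0.24² + 0.14² = 0.0841 + 0.1089 + 0.0576 + 0.0196 = 0.2702
B_rich = 1 / 0.2702 = 3.7010
Highest B → broadest niche (most generalist): Plethodon richmondi (B = 3.70).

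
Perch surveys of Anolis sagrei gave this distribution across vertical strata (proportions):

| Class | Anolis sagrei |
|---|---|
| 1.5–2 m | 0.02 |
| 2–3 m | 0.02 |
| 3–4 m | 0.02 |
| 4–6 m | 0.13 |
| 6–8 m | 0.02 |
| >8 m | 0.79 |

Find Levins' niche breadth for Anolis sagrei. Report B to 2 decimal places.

Σpᵢ² = 0.02² + 0.02² + 0.02² + 0.13² + 0.02² + 0.79² = 0.0004 + 0.0004 + 0.0004 + 0.0169 + 0.0004 + 0.6241 = 0.6426
B = 1 / 0.6426 = 1.5562

1.56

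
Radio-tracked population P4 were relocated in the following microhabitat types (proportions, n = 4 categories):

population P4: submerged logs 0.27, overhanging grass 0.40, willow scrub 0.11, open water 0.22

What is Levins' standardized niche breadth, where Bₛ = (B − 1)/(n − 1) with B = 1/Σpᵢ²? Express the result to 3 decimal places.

0.803

Σpᵢ² = 0.27² + 0.40² + 0.11² + 0.22² = 0.0729 + 0.1600 + 0.0121 + 0.0484 = 0.2934
B = 1 / 0.2934 = 3.40832
Bₛ = (B − 1)/(n − 1) = (3.40832 − 1)/(4 − 1) = 2.40832/3 = 0.80277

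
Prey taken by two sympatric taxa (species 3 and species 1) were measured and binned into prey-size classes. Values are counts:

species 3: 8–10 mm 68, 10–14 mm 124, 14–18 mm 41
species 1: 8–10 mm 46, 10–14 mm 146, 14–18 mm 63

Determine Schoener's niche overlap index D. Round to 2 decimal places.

Proportions for species 3 (n=233): 68/233=0.2918, 124/233=0.5322, 41/233=0.1760
Proportions for species 1 (n=255): 46/255=0.1804, 146/255=0.5725, 63/255=0.2471
Σ|p₁ᵢ − p₂ᵢ| = 0.1114 + 0.0403 + 0.0711 = 0.2228
D = 1 − ½ × 0.2228 = 1 − 0.11140 = 0.88860

0.89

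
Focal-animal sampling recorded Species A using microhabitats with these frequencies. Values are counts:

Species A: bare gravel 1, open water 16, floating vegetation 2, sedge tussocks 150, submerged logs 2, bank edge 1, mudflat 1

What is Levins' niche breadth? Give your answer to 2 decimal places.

Proportions for Species A (n=173): 1/173=0.0058, 16/173=0.0925, 2/173=0.0116, 150/173=0.8671, 2/173=0.0116, 1/173=0.0058, 1/173=0.0058
Σpᵢ² = 0.0058² + 0.0925² + 0.0116² + 0.8671² + 0.0116² + 0.0058² + 0.0058² = 0.000034 + 0.008556 + 0.000135 + 0.751862 + 0.000135 + 0.000034 + 0.000034 = 0.760790
B = 1 / 0.760790 = 1.3144

1.31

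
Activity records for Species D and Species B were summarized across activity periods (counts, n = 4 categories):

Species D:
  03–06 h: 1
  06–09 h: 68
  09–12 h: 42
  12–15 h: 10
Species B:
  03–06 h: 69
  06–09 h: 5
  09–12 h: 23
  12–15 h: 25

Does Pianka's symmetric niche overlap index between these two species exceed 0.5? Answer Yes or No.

No

Proportions for Species D (n=121): 1/121=0.0083, 68/121=0.5620, 42/121=0.3471, 10/121=0.0826
Proportions for Species B (n=122): 69/122=0.5656, 5/122=0.0410, 23/122=0.1885, 25/122=0.2049
Σ p₁ᵢp₂ᵢ = 0.004694 + 0.023042 + 0.065428 + 0.016925 = 0.110089
Σp_1ᵢ² = 0.0083² + 0.5620² + 0.3471² + 0.0826² = 0.000069 + 0.315844 + 0.120478 + 0.006823 = 0.443214
Σp_2ᵢ² = 0.5656² + 0.0410² + 0.1885² + 0.2049² = 0.319903 + 0.001681 + 0.035532 + 0.041984 = 0.399100
O = 0.110089 / √(0.443214 × 0.399100) = 0.110089 / 0.4205790 = 0.2618
O = 0.2618 < 0.5 → No.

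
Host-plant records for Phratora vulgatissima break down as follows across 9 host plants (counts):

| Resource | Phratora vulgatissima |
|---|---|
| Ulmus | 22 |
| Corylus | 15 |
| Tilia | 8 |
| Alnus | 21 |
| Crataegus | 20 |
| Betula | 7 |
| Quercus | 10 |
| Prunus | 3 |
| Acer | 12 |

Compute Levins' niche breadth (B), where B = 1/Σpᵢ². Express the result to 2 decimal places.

7.27

Proportions for Phratora vulgatissima (n=118): 22/118=0.1864, 15/118=0.1271, 8/118=0.0678, 21/118=0.1780, 20/118=0.1695, 7/118=0.0593, 10/118=0.0847, 3/118=0.0254, 12/118=0.1017
Σpᵢ² = 0.1864² + 0.1271² + 0.0678² + 0.1780² + 0.1695² + 0.0593² + 0.0847² + 0.0254² + 0.1017² = 0.034745 + 0.016154 + 0.004597 + 0.031684 + 0.028730 + 0.003516 + 0.007174 + 0.000645 + 0.010343 = 0.137588
B = 1 / 0.137588 = 7.2681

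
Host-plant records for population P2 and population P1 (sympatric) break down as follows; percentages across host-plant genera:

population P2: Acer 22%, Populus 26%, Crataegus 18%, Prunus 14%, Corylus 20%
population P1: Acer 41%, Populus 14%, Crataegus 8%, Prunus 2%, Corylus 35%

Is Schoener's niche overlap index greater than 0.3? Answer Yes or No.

Yes

Convert percentages to proportions (divide by 100).
Σ|p₁ᵢ − p₂ᵢ| = 0.19 + 0.12 + 0.10 + 0.12 + 0.15 = 0.68
D = 1 − ½ × 0.68 = 1 − 0.340 = 0.6600
D = 0.6600 > 0.3 → Yes.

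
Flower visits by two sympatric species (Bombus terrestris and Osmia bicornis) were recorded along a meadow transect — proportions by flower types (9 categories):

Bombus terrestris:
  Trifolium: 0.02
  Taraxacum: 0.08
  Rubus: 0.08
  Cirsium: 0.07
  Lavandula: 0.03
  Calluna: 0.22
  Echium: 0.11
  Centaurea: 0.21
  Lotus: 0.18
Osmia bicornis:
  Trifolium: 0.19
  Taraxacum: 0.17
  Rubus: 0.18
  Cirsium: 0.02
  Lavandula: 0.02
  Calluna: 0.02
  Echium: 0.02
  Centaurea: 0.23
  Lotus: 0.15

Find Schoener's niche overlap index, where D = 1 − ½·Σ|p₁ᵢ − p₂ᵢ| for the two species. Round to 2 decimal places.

Σ|p₁ᵢ − p₂ᵢ| = 0.17 + 0.09 + 0.10 + 0.05 + 0.01 + 0.20 + 0.09 + 0.02 + 0.03 = 0.76
D = 1 − ½ × 0.76 = 1 − 0.380 = 0.6200

0.62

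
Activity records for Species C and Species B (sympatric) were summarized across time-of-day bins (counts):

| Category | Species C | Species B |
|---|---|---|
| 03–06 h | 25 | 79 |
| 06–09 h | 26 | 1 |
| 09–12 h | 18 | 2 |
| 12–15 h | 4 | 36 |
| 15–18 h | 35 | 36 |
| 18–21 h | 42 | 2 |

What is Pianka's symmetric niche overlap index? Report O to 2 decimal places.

Proportions for Species C (n=150): 25/150=0.1667, 26/150=0.1733, 18/150=0.1200, 4/150=0.0267, 35/150=0.2333, 42/150=0.2800
Proportions for Species B (n=156): 79/156=0.5064, 1/156=0.0064, 2/156=0.0128, 36/156=0.2308, 36/156=0.2308, 2/156=0.0128
Σ p₁ᵢp₂ᵢ = 0.084417 + 0.001109 + 0.001536 + 0.006162 + 0.053846 + 0.003584 = 0.150654
Σp_1ᵢ² = 0.1667² + 0.1733² + 0.1200² + 0.0267² + 0.2333² + 0.2800² = 0.027789 + 0.030033 + 0.014400 + 0.000713 + 0.054429 + 0.078400 = 0.205764
Σp_2ᵢ² = 0.5064² + 0.0064² + 0.0128² + 0.2308² + 0.2308² + 0.0128² = 0.256441 + 0.000041 + 0.000164 + 0.053269 + 0.053269 + 0.000164 = 0.363348
O = 0.150654 / √(0.205764 × 0.363348) = 0.150654 / 0.2734300 = 0.5510

0.55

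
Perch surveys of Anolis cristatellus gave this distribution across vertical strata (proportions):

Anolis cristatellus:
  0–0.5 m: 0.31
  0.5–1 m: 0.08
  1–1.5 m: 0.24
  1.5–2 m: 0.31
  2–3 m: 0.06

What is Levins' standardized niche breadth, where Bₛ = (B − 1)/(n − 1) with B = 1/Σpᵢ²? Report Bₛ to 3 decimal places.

Σpᵢ² = 0.31² + 0.08² + 0.24² + 0.31² + 0.06² = 0.0961 + 0.0064 + 0.0576 + 0.0961 + 0.0036 = 0.2598
B = 1 / 0.2598 = 3.84911
Bₛ = (B − 1)/(n − 1) = (3.84911 − 1)/(5 − 1) = 2.84911/4 = 0.71228

0.712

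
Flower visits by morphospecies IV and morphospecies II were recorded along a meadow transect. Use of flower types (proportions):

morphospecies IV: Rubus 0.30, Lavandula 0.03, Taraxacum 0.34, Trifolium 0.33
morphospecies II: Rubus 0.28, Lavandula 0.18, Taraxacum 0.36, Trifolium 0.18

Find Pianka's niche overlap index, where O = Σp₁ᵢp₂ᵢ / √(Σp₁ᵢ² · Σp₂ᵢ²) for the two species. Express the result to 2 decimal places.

0.92

Σ p₁ᵢp₂ᵢ = 0.0840 + 0.0054 + 0.1224 + 0.0594 = 0.2712
Σp_1ᵢ² = 0.30² + 0.03² + 0.34² + 0.33² = 0.0900 + 0.0009 + 0.1156 + 0.1089 = 0.3154
Σp_2ᵢ² = 0.28² + 0.18² + 0.36² + 0.18² = 0.0784 + 0.0324 + 0.1296 + 0.0324 = 0.2728
O = 0.2712 / √(0.3154 × 0.2728) = 0.2712 / 0.29333 = 0.9246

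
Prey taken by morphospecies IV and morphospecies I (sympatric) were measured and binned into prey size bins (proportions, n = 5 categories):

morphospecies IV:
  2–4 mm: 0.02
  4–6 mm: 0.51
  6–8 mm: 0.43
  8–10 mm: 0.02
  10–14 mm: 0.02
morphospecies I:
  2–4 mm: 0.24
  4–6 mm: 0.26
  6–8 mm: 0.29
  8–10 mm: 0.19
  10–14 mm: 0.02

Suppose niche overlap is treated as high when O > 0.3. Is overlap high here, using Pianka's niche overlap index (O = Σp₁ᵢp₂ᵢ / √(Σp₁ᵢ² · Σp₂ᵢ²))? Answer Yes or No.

Σ p₁ᵢp₂ᵢ = 0.0048 + 0.1326 + 0.1247 + 0.0038 + 0.0004 = 0.2663
Σp_1ᵢ² = 0.02² + 0.51² + 0.43² + 0.02² + 0.02² = 0.0004 + 0.2601 + 0.1849 + 0.0004 + 0.0004 = 0.4462
Σp_2ᵢ² = 0.24² + 0.26² + 0.29² + 0.19² + 0.02² = 0.0576 + 0.0676 + 0.0841 + 0.0361 + 0.0004 = 0.2458
O = 0.2663 / √(0.4462 × 0.2458) = 0.2663 / 0.33117 = 0.8041
O = 0.8041 > 0.3 → Yes.

Yes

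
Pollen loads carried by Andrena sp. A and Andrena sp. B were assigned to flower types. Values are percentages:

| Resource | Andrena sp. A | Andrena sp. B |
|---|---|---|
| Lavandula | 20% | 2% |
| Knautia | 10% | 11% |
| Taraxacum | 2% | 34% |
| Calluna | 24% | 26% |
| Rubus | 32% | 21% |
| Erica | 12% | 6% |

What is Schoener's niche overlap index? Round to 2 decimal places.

0.65

Convert percentages to proportions (divide by 100).
Σ|p₁ᵢ − p₂ᵢ| = 0.18 + 0.01 + 0.32 + 0.02 + 0.11 + 0.06 = 0.70
D = 1 − ½ × 0.70 = 1 − 0.350 = 0.6500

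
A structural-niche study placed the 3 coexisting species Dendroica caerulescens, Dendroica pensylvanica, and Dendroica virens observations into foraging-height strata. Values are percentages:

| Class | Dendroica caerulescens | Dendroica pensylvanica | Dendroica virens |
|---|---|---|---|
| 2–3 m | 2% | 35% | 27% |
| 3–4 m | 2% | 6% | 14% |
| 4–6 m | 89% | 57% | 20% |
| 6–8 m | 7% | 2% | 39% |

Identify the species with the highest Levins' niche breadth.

Convert percentages to proportions (divide by 100).
Σp_caerᵢ² = 0.02² + 0.02² + 0.89² + 0.07² = 0.0004 + 0.0004 + 0.7921 + 0.0049 = 0.7978
B_caer = 1 / 0.7978 = 1.2534
Σp_pensᵢ² = 0.35² + 0.06² + 0.57² + 0.02² = 0.1225 + 0.0036 + 0.3249 + 0.0004 = 0.4514
B_pens = 1 / 0.4514 = 2.2153
Σp_vireᵢ² = 0.27² + 0.14² + 0.20² + 0.39² = 0.0729 + 0.0196 + 0.0400 + 0.1521 = 0.2846
B_vire = 1 / 0.2846 = 3.5137
Highest B → broadest niche (most generalist): Dendroica virens (B = 3.51).

Dendroica virens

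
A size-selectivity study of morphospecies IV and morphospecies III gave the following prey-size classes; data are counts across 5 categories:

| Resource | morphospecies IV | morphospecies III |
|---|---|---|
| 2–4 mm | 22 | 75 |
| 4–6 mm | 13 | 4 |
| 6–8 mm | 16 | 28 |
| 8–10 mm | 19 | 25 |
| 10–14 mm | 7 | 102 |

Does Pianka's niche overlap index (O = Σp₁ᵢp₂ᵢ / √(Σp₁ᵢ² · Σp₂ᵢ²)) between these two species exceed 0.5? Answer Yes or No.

Proportions for morphospecies IV (n=77): 22/77=0.2857, 13/77=0.1688, 16/77=0.2078, 19/77=0.2468, 7/77=0.0909
Proportions for morphospecies III (n=234): 75/234=0.3205, 4/234=0.0171, 28/234=0.1197, 25/234=0.1068, 102/234=0.4359
Σ p₁ᵢp₂ᵢ = 0.091567 + 0.002886 + 0.024874 + 0.026358 + 0.039623 = 0.185308
Σp_1ᵢ² = 0.2857² + 0.1688² + 0.2078² + 0.2468² + 0.0909² = 0.081624 + 0.028493 + 0.043181 + 0.060910 + 0.008263 = 0.222471
Σp_2ᵢ² = 0.3205² + 0.0171² + 0.1197² + 0.1068² + 0.4359² = 0.102720 + 0.000292 + 0.014328 + 0.011406 + 0.190009 = 0.318755
O = 0.185308 / √(0.222471 × 0.318755) = 0.185308 / 0.2662963 = 0.6959
O = 0.6959 > 0.5 → Yes.

Yes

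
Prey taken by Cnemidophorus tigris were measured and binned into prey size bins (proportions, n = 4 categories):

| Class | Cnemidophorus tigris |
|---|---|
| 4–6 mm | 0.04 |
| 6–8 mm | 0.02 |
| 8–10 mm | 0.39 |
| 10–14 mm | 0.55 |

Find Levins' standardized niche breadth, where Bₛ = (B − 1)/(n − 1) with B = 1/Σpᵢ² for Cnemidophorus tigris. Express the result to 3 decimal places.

0.397

Σpᵢ² = 0.04² + 0.02² + 0.39² + 0.55² = 0.0016 + 0.0004 + 0.1521 + 0.3025 = 0.4566
B = 1 / 0.4566 = 2.19010
Bₛ = (B − 1)/(n − 1) = (2.19010 − 1)/(4 − 1) = 1.19010/3 = 0.39670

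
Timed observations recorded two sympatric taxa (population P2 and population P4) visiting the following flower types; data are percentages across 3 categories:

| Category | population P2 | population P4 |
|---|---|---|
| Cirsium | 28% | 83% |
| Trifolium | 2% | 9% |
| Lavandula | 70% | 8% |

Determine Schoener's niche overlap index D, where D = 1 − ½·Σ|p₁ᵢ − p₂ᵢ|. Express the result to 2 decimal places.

Convert percentages to proportions (divide by 100).
Σ|p₁ᵢ − p₂ᵢ| = 0.55 + 0.07 + 0.62 = 1.24
D = 1 − ½ × 1.24 = 1 − 0.620 = 0.3800

0.38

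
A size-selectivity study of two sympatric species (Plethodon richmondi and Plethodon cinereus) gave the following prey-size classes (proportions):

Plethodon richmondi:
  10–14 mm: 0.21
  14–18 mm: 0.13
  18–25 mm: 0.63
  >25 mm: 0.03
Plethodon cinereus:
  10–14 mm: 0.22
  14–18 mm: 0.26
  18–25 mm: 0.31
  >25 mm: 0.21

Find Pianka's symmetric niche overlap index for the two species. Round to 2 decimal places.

Σ p₁ᵢp₂ᵢ = 0.0462 + 0.0338 + 0.1953 + 0.0063 = 0.2816
Σp_1ᵢ² = 0.21² + 0.13² + 0.63² + 0.03² = 0.0441 + 0.0169 + 0.3969 + 0.0009 = 0.4588
Σp_2ᵢ² = 0.22² + 0.26² + 0.31² + 0.21² = 0.0484 + 0.0676 + 0.0961 + 0.0441 = 0.2562
O = 0.2816 / √(0.4588 × 0.2562) = 0.2816 / 0.34285 = 0.8214

0.82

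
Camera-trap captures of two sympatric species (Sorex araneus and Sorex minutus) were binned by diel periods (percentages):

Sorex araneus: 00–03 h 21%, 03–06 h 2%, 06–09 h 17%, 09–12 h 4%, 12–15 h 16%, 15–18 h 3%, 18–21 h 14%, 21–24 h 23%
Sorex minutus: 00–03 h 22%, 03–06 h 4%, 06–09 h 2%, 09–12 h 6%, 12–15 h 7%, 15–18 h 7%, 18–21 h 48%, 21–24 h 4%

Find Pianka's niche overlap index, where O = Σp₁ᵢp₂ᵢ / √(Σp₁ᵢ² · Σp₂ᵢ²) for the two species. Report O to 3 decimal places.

Convert percentages to proportions (divide by 100).
Σ p₁ᵢp₂ᵢ = 0.0462 + 0.0008 + 0.0034 + 0.0024 + 0.0112 + 0.0021 + 0.0672 + 0.0092 = 0.1425
Σp_1ᵢ² = 0.21² + 0.02² + 0.17² + 0.04² + 0.16² + 0.03² + 0.14² + 0.23² = 0.0441 + 0.0004 + 0.0289 + 0.0016 + 0.0256 + 0.0009 + 0.0196 + 0.0529 = 0.1740
Σp_2ᵢ² = 0.22² + 0.04² + 0.02² + 0.06² + 0.07² + 0.07² + 0.48² + 0.04² = 0.0484 + 0.0016 + 0.0004 + 0.0036 + 0.0049 + 0.0049 + 0.2304 + 0.0016 = 0.2958
O = 0.1425 / √(0.1740 × 0.2958) = 0.1425 / 0.226868 = 0.62812

0.628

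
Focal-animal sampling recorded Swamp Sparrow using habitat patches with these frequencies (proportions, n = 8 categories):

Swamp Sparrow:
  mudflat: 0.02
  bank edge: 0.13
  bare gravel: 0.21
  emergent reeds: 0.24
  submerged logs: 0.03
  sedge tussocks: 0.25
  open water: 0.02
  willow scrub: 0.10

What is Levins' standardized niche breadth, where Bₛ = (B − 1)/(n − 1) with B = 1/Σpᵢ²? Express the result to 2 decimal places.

0.60

Σpᵢ² = 0.02² + 0.13² + 0.21² + 0.24² + 0.03² + 0.25² + 0.02² + 0.10² = 0.0004 + 0.0169 + 0.0441 + 0.0576 + 0.0009 + 0.0625 + 0.0004 + 0.0100 = 0.1928
B = 1 / 0.1928 = 5.1867
Bₛ = (B − 1)/(n − 1) = (5.1867 − 1)/(8 − 1) = 4.1867/7 = 0.5981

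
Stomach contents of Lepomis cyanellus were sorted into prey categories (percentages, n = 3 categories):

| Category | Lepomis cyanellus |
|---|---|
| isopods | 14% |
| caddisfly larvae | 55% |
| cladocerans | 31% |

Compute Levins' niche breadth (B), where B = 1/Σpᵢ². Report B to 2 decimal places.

2.39

Convert percentages to proportions (divide by 100).
Σpᵢ² = 0.14² + 0.55² + 0.31² = 0.0196 + 0.3025 + 0.0961 = 0.4182
B = 1 / 0.4182 = 2.3912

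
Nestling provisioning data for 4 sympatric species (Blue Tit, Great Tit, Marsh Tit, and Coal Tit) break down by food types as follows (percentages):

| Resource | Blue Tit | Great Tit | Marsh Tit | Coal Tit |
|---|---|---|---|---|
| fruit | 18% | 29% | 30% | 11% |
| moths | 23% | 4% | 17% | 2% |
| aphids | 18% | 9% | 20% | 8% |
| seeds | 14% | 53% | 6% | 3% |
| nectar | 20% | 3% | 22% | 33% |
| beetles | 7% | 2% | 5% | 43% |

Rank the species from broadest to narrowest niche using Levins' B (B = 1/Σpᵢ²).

Convert percentages to proportions (divide by 100).
Σp_Blueᵢ² = 0.18² + 0.23² + 0.18² + 0.14² + 0.20² + 0.07² = 0.0324 + 0.0529 + 0.0324 + 0.0196 + 0.0400 + 0.0049 = 0.1822
B_Blue = 1 / 0.1822 = 5.4885
Σp_Greaᵢ² = 0.29² + 0.04² + 0.09² + 0.53² + 0.03² + 0.02² = 0.0841 + 0.0016 + 0.0081 + 0.2809 + 0.0009 + 0.0004 = 0.3760
B_Grea = 1 / 0.3760 = 2.6596
Σp_Marsᵢ² = 0.30² + 0.17² + 0.20² + 0.06² + 0.22² + 0.05² = 0.0900 + 0.0289 + 0.0400 + 0.0036 + 0.0484 + 0.0025 = 0.2134
B_Mars = 1 / 0.2134 = 4.6860
Σp_Coalᵢ² = 0.11² + 0.02² + 0.08² + 0.03² + 0.33² + 0.43² = 0.0121 + 0.0004 + 0.0064 + 0.0009 + 0.1089 + 0.1849 = 0.3136
B_Coal = 1 / 0.3136 = 3.1888
Ranking by B (broadest → narrowest): Blue Tit (5.49) > Marsh Tit (4.69) > Coal Tit (3.19) > Great Tit (2.66)

Blue Tit > Marsh Tit > Coal Tit > Great Tit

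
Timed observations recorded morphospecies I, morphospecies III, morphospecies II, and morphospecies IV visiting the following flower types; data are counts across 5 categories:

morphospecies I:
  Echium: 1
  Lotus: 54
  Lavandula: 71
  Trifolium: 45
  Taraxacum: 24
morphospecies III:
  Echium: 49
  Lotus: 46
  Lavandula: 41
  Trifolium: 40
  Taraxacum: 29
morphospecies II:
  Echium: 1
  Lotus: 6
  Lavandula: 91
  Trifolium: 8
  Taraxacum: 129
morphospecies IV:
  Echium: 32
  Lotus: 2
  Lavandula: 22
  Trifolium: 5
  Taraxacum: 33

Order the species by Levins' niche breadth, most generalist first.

Proportions for morphospecies I (n=195): 1/195=0.0051, 54/195=0.2769, 71/195=0.3641, 45/195=0.2308, 24/195=0.1231
Proportions for morphospecies III (n=205): 49/205=0.2390, 46/205=0.2244, 41/205=0.2000, 40/205=0.1951, 29/205=0.1415
Proportions for morphospecies II (n=235): 1/235=0.0043, 6/235=0.0255, 91/235=0.3872, 8/235=0.0340, 129/235=0.5489
Proportions for morphospecies IV (n=94): 32/94=0.3404, 2/94=0.0213, 22/94=0.2340, 5/94=0.0532, 33/94=0.3511
Σp_Iᵢ² = 0.0051² + 0.2769² + 0.3641² + 0.2308² + 0.1231² = 0.000026 + 0.076674 + 0.132569 + 0.053269 + 0.015154 = 0.277692
B_I = 1 / 0.277692 = 3.6011
Σp_IIIᵢ² = 0.2390² + 0.2244² + 0.2000² + 0.1951² + 0.1415² = 0.057121 + 0.050355 + 0.040000 + 0.038064 + 0.020022 = 0.205562
B_III = 1 / 0.205562 = 4.8647
Σp_IIᵢ² = 0.0043² + 0.0255² + 0.3872² + 0.0340² + 0.5489² = 0.000018 + 0.000650 + 0.149924 + 0.001156 + 0.301291 = 0.453039
B_II = 1 / 0.453039 = 2.2073
Σp_IVᵢ² = 0.3404² + 0.0213² + 0.2340² + 0.0532² + 0.3511² = 0.115872 + 0.000454 + 0.054756 + 0.002830 + 0.123271 = 0.297183
B_IV = 1 / 0.297183 = 3.3649
Ranking by B (broadest → narrowest): morphospecies III (4.86) > morphospecies I (3.60) > morphospecies IV (3.36) > morphospecies II (2.21)

morphospecies III > morphospecies I > morphospecies IV > morphospecies II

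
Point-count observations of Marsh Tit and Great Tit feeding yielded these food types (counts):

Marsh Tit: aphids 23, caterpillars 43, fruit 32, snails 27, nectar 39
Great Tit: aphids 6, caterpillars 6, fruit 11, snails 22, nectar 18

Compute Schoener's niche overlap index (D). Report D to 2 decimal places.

Proportions for Marsh Tit (n=164): 23/164=0.1402, 43/164=0.2622, 32/164=0.1951, 27/164=0.1646, 39/164=0.2378
Proportions for Great Tit (n=63): 6/63=0.0952, 6/63=0.0952, 11/63=0.1746, 22/63=0.3492, 18/63=0.2857
Σ|p₁ᵢ − p₂ᵢ| = 0.0450 + 0.1670 + 0.0205 + 0.1846 + 0.0479 = 0.4650
D = 1 − ½ × 0.4650 = 1 − 0.23250 = 0.76750

0.77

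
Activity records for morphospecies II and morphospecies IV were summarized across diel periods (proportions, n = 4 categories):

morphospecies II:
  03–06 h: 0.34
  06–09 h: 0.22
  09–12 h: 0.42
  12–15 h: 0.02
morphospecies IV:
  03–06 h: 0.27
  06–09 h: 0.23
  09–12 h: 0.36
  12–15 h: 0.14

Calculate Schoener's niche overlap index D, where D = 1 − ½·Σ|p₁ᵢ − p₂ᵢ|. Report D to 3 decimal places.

0.870

Σ|p₁ᵢ − p₂ᵢ| = 0.07 + 0.01 + 0.06 + 0.12 = 0.26
D = 1 − ½ × 0.26 = 1 − 0.130 = 0.87000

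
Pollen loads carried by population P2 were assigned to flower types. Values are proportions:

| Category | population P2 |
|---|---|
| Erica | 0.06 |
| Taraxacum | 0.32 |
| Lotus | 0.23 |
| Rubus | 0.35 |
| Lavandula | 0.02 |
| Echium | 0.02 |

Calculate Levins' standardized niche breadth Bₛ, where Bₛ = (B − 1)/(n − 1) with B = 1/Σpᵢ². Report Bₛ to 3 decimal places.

Σpᵢ² = 0.06² + 0.32² + 0.23² + 0.35² + 0.02² + 0.02² = 0.0036 + 0.1024 + 0.0529 + 0.1225 + 0.0004 + 0.0004 = 0.2822
B = 1 / 0.2822 = 3.54359
Bₛ = (B − 1)/(n − 1) = (3.54359 − 1)/(6 − 1) = 2.54359/5 = 0.50872

0.509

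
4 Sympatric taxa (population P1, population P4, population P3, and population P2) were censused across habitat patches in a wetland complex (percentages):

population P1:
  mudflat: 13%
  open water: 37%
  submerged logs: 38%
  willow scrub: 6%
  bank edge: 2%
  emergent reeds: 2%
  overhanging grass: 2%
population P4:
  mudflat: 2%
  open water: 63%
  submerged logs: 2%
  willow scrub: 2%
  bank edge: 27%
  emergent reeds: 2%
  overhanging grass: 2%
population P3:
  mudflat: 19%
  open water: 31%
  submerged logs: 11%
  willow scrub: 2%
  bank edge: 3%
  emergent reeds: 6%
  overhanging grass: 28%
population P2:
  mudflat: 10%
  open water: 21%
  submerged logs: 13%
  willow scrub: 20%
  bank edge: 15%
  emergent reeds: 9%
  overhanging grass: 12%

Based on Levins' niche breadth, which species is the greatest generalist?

population P2

Convert percentages to proportions (divide by 100).
Σp_P1ᵢ² = 0.13² + 0.37² + 0.38² + 0.06² + 0.02² + 0.02² + 0.02² = 0.0169 + 0.1369 + 0.1444 + 0.0036 + 0.0004 + 0.0004 + 0.0004 = 0.3030
B_P1 = 1 / 0.3030 = 3.3003
Σp_P4ᵢ² = 0.02² + 0.63² + 0.02² + 0.02² + 0.27² + 0.02² + 0.02² = 0.0004 + 0.3969 + 0.0004 + 0.0004 + 0.0729 + 0.0004 + 0.0004 = 0.4718
B_P4 = 1 / 0.4718 = 2.1195
Σp_P3ᵢ² = 0.19² + 0.31² + 0.11² + 0.02² + 0.03² + 0.06² + 0.28² = 0.0361 + 0.0961 + 0.0121 + 0.0004 + 0.0009 + 0.0036 + 0.0784 = 0.2276
B_P3 = 1 / 0.2276 = 4.3937
Σp_P2ᵢ² = 0.10² + 0.21² + 0.13² + 0.20² + 0.15² + 0.09² + 0.12² = 0.0100 + 0.0441 + 0.0169 + 0.0400 + 0.0225 + 0.0081 + 0.0144 = 0.1560
B_P2 = 1 / 0.1560 = 6.4103
Highest B → broadest niche (most generalist): population P2 (B = 6.41).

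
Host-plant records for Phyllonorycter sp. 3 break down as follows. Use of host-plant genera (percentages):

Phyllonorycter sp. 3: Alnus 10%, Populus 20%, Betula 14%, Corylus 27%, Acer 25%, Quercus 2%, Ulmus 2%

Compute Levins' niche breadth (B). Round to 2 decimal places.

4.86

Convert percentages to proportions (divide by 100).
Σpᵢ² = 0.10² + 0.20² + 0.14² + 0.27² + 0.25² + 0.02² + 0.02² = 0.0100 + 0.0400 + 0.0196 + 0.0729 + 0.0625 + 0.0004 + 0.0004 = 0.2058
B = 1 / 0.2058 = 4.8591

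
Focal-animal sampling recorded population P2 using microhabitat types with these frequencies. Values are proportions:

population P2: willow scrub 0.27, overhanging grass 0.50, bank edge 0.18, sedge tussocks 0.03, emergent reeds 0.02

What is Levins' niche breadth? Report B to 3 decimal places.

Σpᵢ² = 0.27² + 0.50² + 0.18² + 0.03² + 0.02² = 0.0729 + 0.2500 + 0.0324 + 0.0009 + 0.0004 = 0.3566
B = 1 / 0.3566 = 2.80426

2.804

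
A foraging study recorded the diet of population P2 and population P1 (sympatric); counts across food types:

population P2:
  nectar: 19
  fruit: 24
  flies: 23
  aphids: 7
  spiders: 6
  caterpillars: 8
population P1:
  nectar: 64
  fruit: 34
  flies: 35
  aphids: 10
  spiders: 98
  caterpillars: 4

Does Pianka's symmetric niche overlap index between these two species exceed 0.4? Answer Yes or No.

Proportions for population P2 (n=87): 19/87=0.2184, 24/87=0.2759, 23/87=0.2644, 7/87=0.0805, 6/87=0.0690, 8/87=0.0920
Proportions for population P1 (n=245): 64/245=0.2612, 34/245=0.1388, 35/245=0.1429, 10/245=0.0408, 98/245=0.4000, 4/245=0.0163
Σ p₁ᵢp₂ᵢ = 0.057046 + 0.038295 + 0.037783 + 0.003284 + 0.027600 + 0.001500 = 0.165508
Σp_1ᵢ² = 0.2184² + 0.2759² + 0.2644² + 0.0805² + 0.0690² + 0.0920² = 0.047699 + 0.076121 + 0.069907 + 0.006480 + 0.004761 + 0.008464 = 0.213432
Σp_2ᵢ² = 0.2612² + 0.1388² + 0.1429² + 0.0408² + 0.4000² + 0.0163² = 0.068225 + 0.019265 + 0.020420 + 0.001665 + 0.160000 + 0.000266 = 0.269841
O = 0.165508 / √(0.213432 × 0.269841) = 0.165508 / 0.2399848 = 0.6897
O = 0.6897 > 0.4 → Yes.

Yes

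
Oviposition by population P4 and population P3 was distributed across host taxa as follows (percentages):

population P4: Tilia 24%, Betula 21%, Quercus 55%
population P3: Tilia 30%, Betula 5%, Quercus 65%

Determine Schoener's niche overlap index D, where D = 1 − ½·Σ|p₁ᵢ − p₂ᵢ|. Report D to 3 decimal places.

Convert percentages to proportions (divide by 100).
Σ|p₁ᵢ − p₂ᵢ| = 0.06 + 0.16 + 0.10 = 0.32
D = 1 − ½ × 0.32 = 1 − 0.160 = 0.84000

0.840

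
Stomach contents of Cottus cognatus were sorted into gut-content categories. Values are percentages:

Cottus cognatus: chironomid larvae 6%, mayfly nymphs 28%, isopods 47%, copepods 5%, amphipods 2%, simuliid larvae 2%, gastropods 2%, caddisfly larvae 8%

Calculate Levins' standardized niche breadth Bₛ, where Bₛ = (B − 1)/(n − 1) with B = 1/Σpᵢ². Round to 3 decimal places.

0.314

Convert percentages to proportions (divide by 100).
Σpᵢ² = 0.06² + 0.28² + 0.47² + 0.05² + 0.02² + 0.02² + 0.02² + 0.08² = 0.0036 + 0.0784 + 0.2209 + 0.0025 + 0.0004 + 0.0004 + 0.0004 + 0.0064 = 0.3130
B = 1 / 0.3130 = 3.19489
Bₛ = (B − 1)/(n − 1) = (3.19489 − 1)/(8 − 1) = 2.19489/7 = 0.31356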